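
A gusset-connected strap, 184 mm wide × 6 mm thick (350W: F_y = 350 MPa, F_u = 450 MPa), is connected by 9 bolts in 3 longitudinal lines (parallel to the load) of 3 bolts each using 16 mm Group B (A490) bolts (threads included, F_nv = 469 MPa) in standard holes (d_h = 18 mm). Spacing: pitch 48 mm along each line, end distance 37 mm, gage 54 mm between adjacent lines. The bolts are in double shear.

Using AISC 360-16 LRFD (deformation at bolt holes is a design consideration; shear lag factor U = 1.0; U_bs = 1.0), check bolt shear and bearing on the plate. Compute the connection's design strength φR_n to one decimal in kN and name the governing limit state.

Bolt shear: A_b = π(16)²/4 = 201.06 mm². φR_n = 0.75 × 469 × 201.06 × 9 × 2 = 1273.0 kN.
Bearing (6 mm plate, F_u = 450 MPa): end bolts L_c = 37 − 18/2 = 28, R_n = min(1.2×28×6×450, 2.4×16×6×450) = 90.72 kN/bolt; interior L_c = 48 − 18 = 30, R_n = 97.2 kN/bolt. φR_n = 0.75 × (3×90.72 + 6×97.2) = 641.5 kN.
Governing: min(1273.0, 641.5) = 641.5 kN → bearing.

641.5 kN (bearing governs)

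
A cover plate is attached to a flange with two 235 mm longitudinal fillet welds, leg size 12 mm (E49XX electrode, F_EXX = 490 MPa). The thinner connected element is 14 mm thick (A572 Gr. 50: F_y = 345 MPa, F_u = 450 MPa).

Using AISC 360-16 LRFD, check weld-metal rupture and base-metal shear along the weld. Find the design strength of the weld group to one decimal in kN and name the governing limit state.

879.2 kN (weld metal governs)

Weld metal: throat = 0.707×12 = 8.484 mm, L = 2×235 = 470 mm. φR_n = 0.75 × 0.6 × 490 × 8.484 × 470 = 879.2 kN.
Base metal shear (14 mm plate): yield φR_n = 1.0×0.6×345×14×470 = 1362.1 kN; rupture φR_n = 0.75×0.6×450×14×470 = 1332.5 kN; take 1332.5 kN (rupture).
Governing: min(879.2, 1332.5) = 879.2 kN → weld metal.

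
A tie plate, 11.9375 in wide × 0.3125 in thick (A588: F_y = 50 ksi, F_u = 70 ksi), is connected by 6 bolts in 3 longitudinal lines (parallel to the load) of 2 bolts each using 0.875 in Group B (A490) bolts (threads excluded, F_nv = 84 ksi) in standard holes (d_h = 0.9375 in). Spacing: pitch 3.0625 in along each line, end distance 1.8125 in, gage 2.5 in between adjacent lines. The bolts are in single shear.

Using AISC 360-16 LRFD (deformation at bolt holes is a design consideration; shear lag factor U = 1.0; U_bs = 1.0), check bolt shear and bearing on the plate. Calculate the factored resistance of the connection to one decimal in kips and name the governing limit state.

Bolt shear: A_b = π(0.875)²/4 = 0.60132 in². φR_n = 0.75 × 84 × 0.60132 × 6 × 1 = 227.3 kips.
Bearing (0.3125 in plate, F_u = 70 ksi): end bolts L_c = 1.8125 − 0.9375/2 = 1.34375, R_n = min(1.2×1.34375×0.3125×70, 2.4×0.875×0.3125×70) = 35.273 kips/bolt; interior L_c = 3.0625 − 0.9375 = 2.125, R_n = 45.938 kips/bolt. φR_n = 0.75 × (3×35.273 + 3×45.938) = 182.7 kips.
Governing: min(227.3, 182.7) = 182.7 kips → bearing.

182.7 kips (bearing governs)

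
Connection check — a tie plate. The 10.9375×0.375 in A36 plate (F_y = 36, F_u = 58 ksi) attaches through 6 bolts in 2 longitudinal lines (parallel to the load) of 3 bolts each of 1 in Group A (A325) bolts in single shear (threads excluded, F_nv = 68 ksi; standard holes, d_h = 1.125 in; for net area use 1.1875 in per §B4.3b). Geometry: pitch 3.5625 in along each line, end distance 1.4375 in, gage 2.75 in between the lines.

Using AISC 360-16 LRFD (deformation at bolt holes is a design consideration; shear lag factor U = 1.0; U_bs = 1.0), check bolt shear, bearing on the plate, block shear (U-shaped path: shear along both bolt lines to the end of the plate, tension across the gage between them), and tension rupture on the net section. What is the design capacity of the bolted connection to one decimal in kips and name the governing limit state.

Bolt shear: A_b = π(1)²/4 = 0.7854 in². φR_n = 0.75 × 68 × 0.7854 × 6 × 1 = 240.3 kips.
Bearing (0.375 in plate, F_u = 58 ksi): end bolts L_c = 1.4375 − 1.125/2 = 0.875, R_n = min(1.2×0.875×0.375×58, 2.4×1×0.375×58) = 22.838 kips/bolt; interior L_c = 3.5625 − 1.125 = 2.4375, R_n = 52.2 kips/bolt. φR_n = 0.75 × (2×22.838 + 4×52.2) = 190.9 kips.
Block shear: shear path 2×[1.4375+2×3.5625] = 2×8.5625 in, A_gv = 6.4219, A_nv = 2×(8.5625 − 2.5×1.1875)×0.375 = 4.1953 in²; tension across gage: (2.75 − 1×1.1875)×0.375 = 0.58594 in². R_n = min(0.6×58×4.1953, 0.6×36×6.4219) + 1.0×58×0.58594 = min(146, 138.71) + 33.985 = 172.7 kips. φR_n = 0.75 × 172.7 = 129.5 kips.
Tension rupture (net): A_n = (10.9375 − 2×1.1875)×0.375 = 3.2109 in² (U = 1.0, A_e = A_n). φR_n = 0.75 × 58 × 3.2109 = 139.7 kips.
Governing: min(240.3, 190.9, 129.5, 139.7) = 129.5 kips → block shear.

129.5 kips (block shear governs)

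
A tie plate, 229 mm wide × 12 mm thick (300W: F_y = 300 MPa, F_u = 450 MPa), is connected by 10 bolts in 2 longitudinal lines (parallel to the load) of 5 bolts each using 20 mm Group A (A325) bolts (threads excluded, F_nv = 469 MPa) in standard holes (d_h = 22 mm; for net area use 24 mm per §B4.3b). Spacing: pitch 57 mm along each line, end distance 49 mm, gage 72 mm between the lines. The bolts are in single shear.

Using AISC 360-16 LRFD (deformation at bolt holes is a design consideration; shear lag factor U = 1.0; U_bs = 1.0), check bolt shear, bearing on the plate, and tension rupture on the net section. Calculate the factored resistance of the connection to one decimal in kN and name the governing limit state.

733.1 kN (net-section rupture governs)

Bolt shear: A_b = π(20)²/4 = 314.16 mm². φR_n = 0.75 × 469 × 314.16 × 10 × 1 = 1105.1 kN.
Bearing (12 mm plate, F_u = 450 MPa): end bolts L_c = 49 − 22/2 = 38, R_n = min(1.2×38×12×450, 2.4×20×12×450) = 246.24 kN/bolt; interior L_c = 57 − 22 = 35, R_n = 226.8 kN/bolt. φR_n = 0.75 × (2×246.24 + 8×226.8) = 1730.2 kN.
Tension rupture (net): A_n = (229 − 2×24)×12 = 2172 mm² (U = 1.0, A_e = A_n). φR_n = 0.75 × 450 × 2172 = 733.1 kN.
Governing: min(1105.1, 1730.2, 733.1) = 733.1 kN → net-section rupture.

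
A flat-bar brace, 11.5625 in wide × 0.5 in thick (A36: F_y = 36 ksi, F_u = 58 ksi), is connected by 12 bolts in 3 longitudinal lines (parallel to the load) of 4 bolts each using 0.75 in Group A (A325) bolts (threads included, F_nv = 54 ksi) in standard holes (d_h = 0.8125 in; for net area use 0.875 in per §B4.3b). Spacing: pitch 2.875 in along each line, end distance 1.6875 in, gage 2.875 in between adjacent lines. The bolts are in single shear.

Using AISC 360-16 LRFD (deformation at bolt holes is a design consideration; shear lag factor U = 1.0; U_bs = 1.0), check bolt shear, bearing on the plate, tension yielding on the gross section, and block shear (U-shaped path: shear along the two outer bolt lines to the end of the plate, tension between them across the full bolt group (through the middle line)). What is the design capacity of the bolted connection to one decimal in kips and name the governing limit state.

Bolt shear: A_b = π(0.75)²/4 = 0.44179 in². φR_n = 0.75 × 54 × 0.44179 × 12 × 1 = 214.7 kips.
Bearing (0.5 in plate, F_u = 58 ksi): end bolts L_c = 1.6875 − 0.8125/2 = 1.28125, R_n = min(1.2×1.28125×0.5×58, 2.4×0.75×0.5×58) = 44.588 kips/bolt; interior L_c = 2.875 − 0.8125 = 2.0625, R_n = 52.2 kips/bolt. φR_n = 0.75 × (3×44.588 + 9×52.2) = 452.7 kips.
Tension yield (gross): A_g = 11.5625×0.5 = 5.7813 in². φR_n = 0.90 × 36 × 5.7813 = 187.3 kips.
Block shear: shear path 2×[1.6875+3×2.875] = 2×10.3125 in, A_gv = 10.313, A_nv = 2×(10.3125 − 3.5×0.875)×0.5 = 7.25 in²; tension across gage: (5.75 − 2×0.875)×0.5 = 2 in². R_n = min(0.6×58×7.25, 0.6×36×10.313) + 1.0×58×2 = min(252.3, 222.76) + 116 = 338.76 kips. φR_n = 0.75 × 338.76 = 254.1 kips.
Governing: min(214.7, 452.7, 187.3, 254.1) = 187.3 kips → gross-section yield.

187.3 kips (gross-section yield governs)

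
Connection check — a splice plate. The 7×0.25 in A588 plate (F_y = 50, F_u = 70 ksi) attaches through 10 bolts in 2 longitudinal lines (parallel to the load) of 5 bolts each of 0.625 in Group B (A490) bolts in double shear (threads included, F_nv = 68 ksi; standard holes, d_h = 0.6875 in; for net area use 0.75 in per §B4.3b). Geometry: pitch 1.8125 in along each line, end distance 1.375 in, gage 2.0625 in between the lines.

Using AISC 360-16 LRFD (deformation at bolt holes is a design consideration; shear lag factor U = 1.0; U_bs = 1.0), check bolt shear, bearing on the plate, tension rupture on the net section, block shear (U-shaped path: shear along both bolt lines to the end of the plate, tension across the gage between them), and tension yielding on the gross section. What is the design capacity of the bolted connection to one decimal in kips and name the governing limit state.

72.2 kips (net-section rupture governs)

Bolt shear: A_b = π(0.625)²/4 = 0.3068 in². φR_n = 0.75 × 68 × 0.3068 × 10 × 2 = 312.9 kips.
Bearing (0.25 in plate, F_u = 70 ksi): end bolts L_c = 1.375 − 0.6875/2 = 1.03125, R_n = min(1.2×1.03125×0.25×70, 2.4×0.625×0.25×70) = 21.656 kips/bolt; interior L_c = 1.8125 − 0.6875 = 1.125, R_n = 23.625 kips/bolt. φR_n = 0.75 × (2×21.656 + 8×23.625) = 174.2 kips.
Tension rupture (net): A_n = (7 − 2×0.75)×0.25 = 1.375 in² (U = 1.0, A_e = A_n). φR_n = 0.75 × 70 × 1.375 = 72.2 kips.
Block shear: shear path 2×[1.375+4×1.8125] = 2×8.625 in, A_gv = 4.3125, A_nv = 2×(8.625 − 4.5×0.75)×0.25 = 2.625 in²; tension across gage: (2.0625 − 1×0.75)×0.25 = 0.32813 in². R_n = min(0.6×70×2.625, 0.6×50×4.3125) + 1.0×70×0.32813 = min(110.25, 129.38) + 22.969 = 133.22 kips. φR_n = 0.75 × 133.22 = 99.9 kips.
Tension yield (gross): A_g = 7×0.25 = 1.75 in². φR_n = 0.90 × 50 × 1.75 = 78.8 kips.
Governing: min(312.9, 174.2, 72.2, 99.9, 78.8) = 72.2 kips → net-section rupture.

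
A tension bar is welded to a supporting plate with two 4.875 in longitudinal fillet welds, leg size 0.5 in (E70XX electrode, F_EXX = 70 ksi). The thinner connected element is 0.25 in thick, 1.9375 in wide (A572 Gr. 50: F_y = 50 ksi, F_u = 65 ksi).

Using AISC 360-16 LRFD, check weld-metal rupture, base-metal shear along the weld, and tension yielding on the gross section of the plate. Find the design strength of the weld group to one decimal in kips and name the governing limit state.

Weld metal: throat = 0.707×0.5 = 0.3535 in, L = 2×4.875 = 9.75 in. φR_n = 0.75 × 0.6 × 70 × 0.3535 × 9.75 = 108.6 kips.
Base metal shear (0.25 in plate): yield φR_n = 1.0×0.6×50×0.25×9.75 = 73.1 kips; rupture φR_n = 0.75×0.6×65×0.25×9.75 = 71.3 kips; take 71.3 kips (rupture).
Tension yield (gross): A_g = 1.9375×0.25 = 0.48438 in². φR_n = 0.90 × 50 × 0.48438 = 21.8 kips.
Governing: min(108.6, 71.3, 21.8) = 21.8 kips → gross-section yield.

21.8 kips (gross-section yield governs)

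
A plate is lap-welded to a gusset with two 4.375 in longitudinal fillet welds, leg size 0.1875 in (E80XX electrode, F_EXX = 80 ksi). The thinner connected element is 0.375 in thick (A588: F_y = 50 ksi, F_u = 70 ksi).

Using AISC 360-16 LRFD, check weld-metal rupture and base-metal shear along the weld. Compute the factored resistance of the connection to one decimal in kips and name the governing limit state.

Weld metal: throat = 0.707×0.1875 = 0.13256 in, L = 2×4.375 = 8.75 in. φR_n = 0.75 × 0.6 × 80 × 0.13256 × 8.75 = 41.8 kips.
Base metal shear (0.375 in plate): yield φR_n = 1.0×0.6×50×0.375×8.75 = 98.4 kips; rupture φR_n = 0.75×0.6×70×0.375×8.75 = 103.4 kips; take 98.4 kips (yield).
Governing: min(41.8, 98.4) = 41.8 kips → weld metal.

41.8 kips (weld metal governs)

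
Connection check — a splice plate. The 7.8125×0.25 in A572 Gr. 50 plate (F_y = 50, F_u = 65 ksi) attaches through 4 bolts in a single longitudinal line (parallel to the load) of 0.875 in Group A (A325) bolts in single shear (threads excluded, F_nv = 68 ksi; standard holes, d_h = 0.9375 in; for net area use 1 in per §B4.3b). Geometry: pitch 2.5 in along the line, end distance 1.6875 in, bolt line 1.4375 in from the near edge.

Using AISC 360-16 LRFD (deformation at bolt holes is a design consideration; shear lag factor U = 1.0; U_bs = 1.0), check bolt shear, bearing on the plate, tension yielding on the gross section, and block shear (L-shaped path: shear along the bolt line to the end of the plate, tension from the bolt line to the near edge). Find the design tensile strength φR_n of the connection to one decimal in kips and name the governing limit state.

53.0 kips (block shear governs)

Bolt shear: A_b = π(0.875)²/4 = 0.60132 in². φR_n = 0.75 × 68 × 0.60132 × 4 × 1 = 122.7 kips.
Bearing (0.25 in plate, F_u = 65 ksi): end bolts L_c = 1.6875 − 0.9375/2 = 1.21875, R_n = min(1.2×1.21875×0.25×65, 2.4×0.875×0.25×65) = 23.766 kips/bolt; interior L_c = 2.5 − 0.9375 = 1.5625, R_n = 30.469 kips/bolt. φR_n = 0.75 × (1×23.766 + 3×30.469) = 86.4 kips.
Tension yield (gross): A_g = 7.8125×0.25 = 1.9531 in². φR_n = 0.90 × 50 × 1.9531 = 87.9 kips.
Block shear: shear path 1×[1.6875+3×2.5] = 1×9.1875 in, A_gv = 2.2969, A_nv = 1×(9.1875 − 3.5×1)×0.25 = 1.4219 in²; tension to near edge: (1.4375 − 0.5×1)×0.25 = 0.23438 in². R_n = min(0.6×65×1.4219, 0.6×50×2.2969) + 1.0×65×0.23438 = min(55.454, 68.907) + 15.235 = 70.689 kips. φR_n = 0.75 × 70.689 = 53.0 kips.
Governing: min(122.7, 86.4, 87.9, 53.0) = 53.0 kips → block shear.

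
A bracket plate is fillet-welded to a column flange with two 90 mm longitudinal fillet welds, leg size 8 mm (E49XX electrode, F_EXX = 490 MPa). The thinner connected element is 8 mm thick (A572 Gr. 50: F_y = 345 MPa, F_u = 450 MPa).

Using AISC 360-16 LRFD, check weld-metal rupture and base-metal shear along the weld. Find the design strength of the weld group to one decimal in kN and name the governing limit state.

Weld metal: throat = 0.707×8 = 5.656 mm, L = 2×90 = 180 mm. φR_n = 0.75 × 0.6 × 490 × 5.656 × 180 = 224.5 kN.
Base metal shear (8 mm plate): yield φR_n = 1.0×0.6×345×8×180 = 298.1 kN; rupture φR_n = 0.75×0.6×450×8×180 = 291.6 kN; take 291.6 kN (rupture).
Governing: min(224.5, 291.6) = 224.5 kN → weld metal.

224.5 kN (weld metal governs)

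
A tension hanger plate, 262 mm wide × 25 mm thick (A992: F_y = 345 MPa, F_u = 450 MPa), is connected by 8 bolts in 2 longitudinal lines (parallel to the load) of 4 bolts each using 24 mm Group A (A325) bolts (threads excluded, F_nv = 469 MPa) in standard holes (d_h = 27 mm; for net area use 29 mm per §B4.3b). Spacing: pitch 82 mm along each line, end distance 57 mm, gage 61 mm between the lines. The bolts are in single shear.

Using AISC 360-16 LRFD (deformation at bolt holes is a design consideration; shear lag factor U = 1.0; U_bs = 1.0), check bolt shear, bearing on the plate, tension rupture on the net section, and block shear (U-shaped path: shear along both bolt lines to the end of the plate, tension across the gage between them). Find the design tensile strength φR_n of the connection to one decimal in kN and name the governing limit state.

1273.0 kN (bolt shear governs)

Bolt shear: A_b = π(24)²/4 = 452.39 mm². φR_n = 0.75 × 469 × 452.39 × 8 × 1 = 1273.0 kN.
Bearing (25 mm plate, F_u = 450 MPa): end bolts L_c = 57 − 27/2 = 43.5, R_n = min(1.2×43.5×25×450, 2.4×24×25×450) = 587.25 kN/bolt; interior L_c = 82 − 27 = 55, R_n = 648 kN/bolt. φR_n = 0.75 × (2×587.25 + 6×648) = 3796.9 kN.
Tension rupture (net): A_n = (262 − 2×29)×25 = 5100 mm² (U = 1.0, A_e = A_n). φR_n = 0.75 × 450 × 5100 = 1721.3 kN.
Block shear: shear path 2×[57+3×82] = 2×303 mm, A_gv = 15150, A_nv = 2×(303 − 3.5×29)×25 = 10075 mm²; tension across gage: (61 − 1×29)×25 = 800 mm². R_n = min(0.6×450×10075, 0.6×345×15150) + 1.0×450×800 = min(2720.3, 3136.1) + 360 = 3080.3 kN. φR_n = 0.75 × 3080.3 = 2310.2 kN.
Governing: min(1273.0, 3796.9, 1721.3, 2310.2) = 1273.0 kN → bolt shear.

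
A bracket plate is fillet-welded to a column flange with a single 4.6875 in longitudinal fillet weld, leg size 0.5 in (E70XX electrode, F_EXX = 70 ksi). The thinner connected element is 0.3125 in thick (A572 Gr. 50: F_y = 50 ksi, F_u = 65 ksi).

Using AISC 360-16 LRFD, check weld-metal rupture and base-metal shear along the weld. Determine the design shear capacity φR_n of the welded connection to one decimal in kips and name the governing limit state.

Weld metal: throat = 0.707×0.5 = 0.3535 in, L = 4.6875 in. φR_n = 0.75 × 0.6 × 70 × 0.3535 × 4.6875 = 52.2 kips.
Base metal shear (0.3125 in plate): yield φR_n = 1.0×0.6×50×0.3125×4.6875 = 43.9 kips; rupture φR_n = 0.75×0.6×65×0.3125×4.6875 = 42.8 kips; take 42.8 kips (rupture).
Governing: min(52.2, 42.8) = 42.8 kips → base-metal shear.

42.8 kips (base-metal shear governs)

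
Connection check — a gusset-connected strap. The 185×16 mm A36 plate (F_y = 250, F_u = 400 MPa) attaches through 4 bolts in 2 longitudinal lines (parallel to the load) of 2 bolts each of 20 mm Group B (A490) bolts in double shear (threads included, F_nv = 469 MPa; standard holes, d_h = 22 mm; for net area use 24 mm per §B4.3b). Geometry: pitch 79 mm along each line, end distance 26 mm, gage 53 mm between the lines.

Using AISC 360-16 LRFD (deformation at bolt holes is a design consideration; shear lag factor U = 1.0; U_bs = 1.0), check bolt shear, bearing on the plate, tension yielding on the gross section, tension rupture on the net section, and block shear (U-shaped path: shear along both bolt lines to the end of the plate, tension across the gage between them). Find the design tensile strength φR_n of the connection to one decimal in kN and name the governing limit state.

517.2 kN (block shear governs)

Bolt shear: A_b = π(20)²/4 = 314.16 mm². φR_n = 0.75 × 469 × 314.16 × 4 × 2 = 884.0 kN.
Bearing (16 mm plate, F_u = 400 MPa): end bolts L_c = 26 − 22/2 = 15, R_n = min(1.2×15×16×400, 2.4×20×16×400) = 115.2 kN/bolt; interior L_c = 79 − 22 = 57, R_n = 307.2 kN/bolt. φR_n = 0.75 × (2×115.2 + 2×307.2) = 633.6 kN.
Tension yield (gross): A_g = 185×16 = 2960 mm². φR_n = 0.90 × 250 × 2960 = 666.0 kN.
Tension rupture (net): A_n = (185 − 2×24)×16 = 2192 mm² (U = 1.0, A_e = A_n). φR_n = 0.75 × 400 × 2192 = 657.6 kN.
Block shear: shear path 2×[26+1×79] = 2×105 mm, A_gv = 3360, A_nv = 2×(105 − 1.5×24)×16 = 2208 mm²; tension across gage: (53 − 1×24)×16 = 464 mm². R_n = min(0.6×400×2208, 0.6×250×3360) + 1.0×400×464 = min(529.92, 504) + 185.6 = 689.6 kN. φR_n = 0.75 × 689.6 = 517.2 kN.
Governing: min(884.0, 633.6, 666.0, 657.6, 517.2) = 517.2 kN → block shear.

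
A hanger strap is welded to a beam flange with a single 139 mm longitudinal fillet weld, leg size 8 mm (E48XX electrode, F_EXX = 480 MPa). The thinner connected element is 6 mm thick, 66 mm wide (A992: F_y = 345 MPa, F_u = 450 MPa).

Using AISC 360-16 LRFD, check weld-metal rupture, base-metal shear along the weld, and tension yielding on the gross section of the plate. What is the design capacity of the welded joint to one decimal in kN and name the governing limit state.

Weld metal: throat = 0.707×8 = 5.656 mm, L = 139 mm. φR_n = 0.75 × 0.6 × 480 × 5.656 × 139 = 169.8 kN.
Base metal shear (6 mm plate): yield φR_n = 1.0×0.6×345×6×139 = 172.6 kN; rupture φR_n = 0.75×0.6×450×6×139 = 168.9 kN; take 168.9 kN (rupture).
Tension yield (gross): A_g = 66×6 = 396 mm². φR_n = 0.90 × 345 × 396 = 123.0 kN.
Governing: min(169.8, 168.9, 123.0) = 123.0 kN → gross-section yield.

123.0 kN (gross-section yield governs)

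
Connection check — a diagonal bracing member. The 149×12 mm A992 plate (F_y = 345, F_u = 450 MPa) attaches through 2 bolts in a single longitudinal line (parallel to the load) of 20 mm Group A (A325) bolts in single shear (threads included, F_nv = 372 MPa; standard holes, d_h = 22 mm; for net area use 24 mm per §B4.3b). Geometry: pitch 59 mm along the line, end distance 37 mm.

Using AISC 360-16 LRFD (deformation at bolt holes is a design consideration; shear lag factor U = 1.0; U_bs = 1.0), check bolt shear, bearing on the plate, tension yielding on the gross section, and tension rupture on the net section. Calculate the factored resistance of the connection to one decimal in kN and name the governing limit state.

175.3 kN (bolt shear governs)

Bolt shear: A_b = π(20)²/4 = 314.16 mm². φR_n = 0.75 × 372 × 314.16 × 2 × 1 = 175.3 kN.
Bearing (12 mm plate, F_u = 450 MPa): end bolts L_c = 37 − 22/2 = 26, R_n = min(1.2×26×12×450, 2.4×20×12×450) = 168.48 kN/bolt; interior L_c = 59 − 22 = 37, R_n = 239.76 kN/bolt. φR_n = 0.75 × (1×168.48 + 1×239.76) = 306.2 kN.
Tension yield (gross): A_g = 149×12 = 1788 mm². φR_n = 0.90 × 345 × 1788 = 555.2 kN.
Tension rupture (net): A_n = (149 − 1×24)×12 = 1500 mm² (U = 1.0, A_e = A_n). φR_n = 0.75 × 450 × 1500 = 506.3 kN.
Governing: min(175.3, 306.2, 555.2, 506.3) = 175.3 kN → bolt shear.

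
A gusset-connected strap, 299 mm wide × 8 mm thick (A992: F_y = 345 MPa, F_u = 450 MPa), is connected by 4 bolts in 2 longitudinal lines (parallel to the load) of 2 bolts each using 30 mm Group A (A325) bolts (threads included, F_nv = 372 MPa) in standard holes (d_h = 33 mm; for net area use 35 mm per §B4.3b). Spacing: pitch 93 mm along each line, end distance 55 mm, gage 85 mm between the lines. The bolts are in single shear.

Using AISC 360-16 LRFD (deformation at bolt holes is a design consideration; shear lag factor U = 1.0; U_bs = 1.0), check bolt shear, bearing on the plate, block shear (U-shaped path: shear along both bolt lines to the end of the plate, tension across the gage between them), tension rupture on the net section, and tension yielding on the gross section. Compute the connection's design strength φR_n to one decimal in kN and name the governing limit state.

444.4 kN (block shear governs)

Bolt shear: A_b = π(30)²/4 = 706.86 mm². φR_n = 0.75 × 372 × 706.86 × 4 × 1 = 788.9 kN.
Bearing (8 mm plate, F_u = 450 MPa): end bolts L_c = 55 − 33/2 = 38.5, R_n = min(1.2×38.5×8×450, 2.4×30×8×450) = 166.32 kN/bolt; interior L_c = 93 − 33 = 60, R_n = 259.2 kN/bolt. φR_n = 0.75 × (2×166.32 + 2×259.2) = 638.3 kN.
Block shear: shear path 2×[55+1×93] = 2×148 mm, A_gv = 2368, A_nv = 2×(148 − 1.5×35)×8 = 1528 mm²; tension across gage: (85 − 1×35)×8 = 400 mm². R_n = min(0.6×450×1528, 0.6×345×2368) + 1.0×450×400 = min(412.56, 490.18) + 180 = 592.56 kN. φR_n = 0.75 × 592.56 = 444.4 kN.
Tension rupture (net): A_n = (299 − 2×35)×8 = 1832 mm² (U = 1.0, A_e = A_n). φR_n = 0.75 × 450 × 1832 = 618.3 kN.
Tension yield (gross): A_g = 299×8 = 2392 mm². φR_n = 0.90 × 345 × 2392 = 742.7 kN.
Governing: min(788.9, 638.3, 444.4, 618.3, 742.7) = 444.4 kN → block shear.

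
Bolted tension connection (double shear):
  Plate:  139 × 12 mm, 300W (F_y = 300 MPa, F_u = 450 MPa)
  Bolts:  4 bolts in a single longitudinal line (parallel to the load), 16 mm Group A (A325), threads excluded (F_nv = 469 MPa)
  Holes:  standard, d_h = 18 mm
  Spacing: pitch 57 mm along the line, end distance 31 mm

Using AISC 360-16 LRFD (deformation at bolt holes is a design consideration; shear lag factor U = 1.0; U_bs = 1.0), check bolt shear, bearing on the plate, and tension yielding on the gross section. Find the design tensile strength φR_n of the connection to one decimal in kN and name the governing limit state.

Bolt shear: A_b = π(16)²/4 = 201.06 mm². φR_n = 0.75 × 469 × 201.06 × 4 × 2 = 565.8 kN.
Bearing (12 mm plate, F_u = 450 MPa): end bolts L_c = 31 − 18/2 = 22, R_n = min(1.2×22×12×450, 2.4×16×12×450) = 142.56 kN/bolt; interior L_c = 57 − 18 = 39, R_n = 207.36 kN/bolt. φR_n = 0.75 × (1×142.56 + 3×207.36) = 573.5 kN.
Tension yield (gross): A_g = 139×12 = 1668 mm². φR_n = 0.90 × 300 × 1668 = 450.4 kN.
Governing: min(565.8, 573.5, 450.4) = 450.4 kN → gross-section yield.

450.4 kN (gross-section yield governs)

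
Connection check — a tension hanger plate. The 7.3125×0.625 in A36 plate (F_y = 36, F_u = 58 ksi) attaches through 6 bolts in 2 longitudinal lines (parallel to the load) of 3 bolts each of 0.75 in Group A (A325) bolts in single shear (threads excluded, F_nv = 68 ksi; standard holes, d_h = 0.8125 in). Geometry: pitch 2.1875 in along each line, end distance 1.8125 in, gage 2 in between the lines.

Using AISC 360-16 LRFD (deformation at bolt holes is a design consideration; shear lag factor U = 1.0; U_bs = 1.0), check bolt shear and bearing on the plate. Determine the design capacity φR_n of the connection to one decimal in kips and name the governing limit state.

135.2 kips (bolt shear governs)

Bolt shear: A_b = π(0.75)²/4 = 0.44179 in². φR_n = 0.75 × 68 × 0.44179 × 6 × 1 = 135.2 kips.
Bearing (0.625 in plate, F_u = 58 ksi): end bolts L_c = 1.8125 − 0.8125/2 = 1.40625, R_n = min(1.2×1.40625×0.625×58, 2.4×0.75×0.625×58) = 61.172 kips/bolt; interior L_c = 2.1875 − 0.8125 = 1.375, R_n = 59.813 kips/bolt. φR_n = 0.75 × (2×61.172 + 4×59.813) = 271.2 kips.
Governing: min(135.2, 271.2) = 135.2 kips → bolt shear.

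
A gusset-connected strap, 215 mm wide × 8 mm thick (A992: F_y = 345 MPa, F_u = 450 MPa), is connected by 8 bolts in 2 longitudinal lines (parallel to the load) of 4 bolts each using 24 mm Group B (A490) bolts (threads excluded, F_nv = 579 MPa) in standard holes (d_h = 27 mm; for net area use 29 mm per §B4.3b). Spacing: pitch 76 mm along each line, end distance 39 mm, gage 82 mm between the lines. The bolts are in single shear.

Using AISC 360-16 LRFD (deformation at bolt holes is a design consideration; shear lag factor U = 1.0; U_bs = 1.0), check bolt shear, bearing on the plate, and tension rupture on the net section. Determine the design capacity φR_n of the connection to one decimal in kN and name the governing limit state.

423.9 kN (net-section rupture governs)

Bolt shear: A_b = π(24)²/4 = 452.39 mm². φR_n = 0.75 × 579 × 452.39 × 8 × 1 = 1571.6 kN.
Bearing (8 mm plate, F_u = 450 MPa): end bolts L_c = 39 − 27/2 = 25.5, R_n = min(1.2×25.5×8×450, 2.4×24×8×450) = 110.16 kN/bolt; interior L_c = 76 − 27 = 49, R_n = 207.36 kN/bolt. φR_n = 0.75 × (2×110.16 + 6×207.36) = 1098.4 kN.
Tension rupture (net): A_n = (215 − 2×29)×8 = 1256 mm² (U = 1.0, A_e = A_n). φR_n = 0.75 × 450 × 1256 = 423.9 kN.
Governing: min(1571.6, 1098.4, 423.9) = 423.9 kN → net-section rupture.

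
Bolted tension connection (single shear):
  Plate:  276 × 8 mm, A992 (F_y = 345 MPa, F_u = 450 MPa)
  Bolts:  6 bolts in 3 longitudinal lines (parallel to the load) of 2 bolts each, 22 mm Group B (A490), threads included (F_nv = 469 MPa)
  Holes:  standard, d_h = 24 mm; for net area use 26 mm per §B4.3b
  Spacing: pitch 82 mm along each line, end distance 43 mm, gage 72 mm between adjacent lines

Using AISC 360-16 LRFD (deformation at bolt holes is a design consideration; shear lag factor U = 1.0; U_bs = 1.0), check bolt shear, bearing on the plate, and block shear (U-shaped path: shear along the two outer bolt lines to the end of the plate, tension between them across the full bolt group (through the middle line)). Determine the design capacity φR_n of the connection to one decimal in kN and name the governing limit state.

Bolt shear: A_b = π(22)²/4 = 380.13 mm². φR_n = 0.75 × 469 × 380.13 × 6 × 1 = 802.3 kN.
Bearing (8 mm plate, F_u = 450 MPa): end bolts L_c = 43 − 24/2 = 31, R_n = min(1.2×31×8×450, 2.4×22×8×450) = 133.92 kN/bolt; interior L_c = 82 − 24 = 58, R_n = 190.08 kN/bolt. φR_n = 0.75 × (3×133.92 + 3×190.08) = 729.0 kN.
Block shear: shear path 2×[43+1×82] = 2×125 mm, A_gv = 2000, A_nv = 2×(125 − 1.5×26)×8 = 1376 mm²; tension across gage: (144 − 2×26)×8 = 736 mm². R_n = min(0.6×450×1376, 0.6×345×2000) + 1.0×450×736 = min(371.52, 414) + 331.2 = 702.72 kN. φR_n = 0.75 × 702.72 = 527.0 kN.
Governing: min(802.3, 729.0, 527.0) = 527.0 kN → block shear.

527.0 kN (block shear governs)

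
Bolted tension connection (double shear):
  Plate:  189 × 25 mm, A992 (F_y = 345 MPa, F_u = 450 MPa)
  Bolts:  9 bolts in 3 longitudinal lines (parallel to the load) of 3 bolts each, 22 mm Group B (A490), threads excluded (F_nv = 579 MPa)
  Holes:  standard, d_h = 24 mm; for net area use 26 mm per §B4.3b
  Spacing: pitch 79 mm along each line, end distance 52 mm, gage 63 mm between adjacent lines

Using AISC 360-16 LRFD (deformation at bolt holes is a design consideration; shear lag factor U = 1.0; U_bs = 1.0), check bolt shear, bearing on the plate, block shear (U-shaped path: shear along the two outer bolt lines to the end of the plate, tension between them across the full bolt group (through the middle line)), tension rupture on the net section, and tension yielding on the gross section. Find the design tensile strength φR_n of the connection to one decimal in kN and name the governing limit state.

936.6 kN (net-section rupture governs)

Bolt shear: A_b = π(22)²/4 = 380.13 mm². φR_n = 0.75 × 579 × 380.13 × 9 × 2 = 2971.3 kN.
Bearing (25 mm plate, F_u = 450 MPa): end bolts L_c = 52 − 24/2 = 40, R_n = min(1.2×40×25×450, 2.4×22×25×450) = 540 kN/bolt; interior L_c = 79 − 24 = 55, R_n = 594 kN/bolt. φR_n = 0.75 × (3×540 + 6×594) = 3888.0 kN.
Block shear: shear path 2×[52+2×79] = 2×210 mm, A_gv = 10500, A_nv = 2×(210 − 2.5×26)×25 = 7250 mm²; tension across gage: (126 − 2×26)×25 = 1850 mm². R_n = min(0.6×450×7250, 0.6×345×10500) + 1.0×450×1850 = min(1957.5, 2173.5) + 832.5 = 2790 kN. φR_n = 0.75 × 2790 = 2092.5 kN.
Tension rupture (net): A_n = (189 − 3×26)×25 = 2775 mm² (U = 1.0, A_e = A_n). φR_n = 0.75 × 450 × 2775 = 936.6 kN.
Tension yield (gross): A_g = 189×25 = 4725 mm². φR_n = 0.90 × 345 × 4725 = 1467.1 kN.
Governing: min(2971.3, 3888.0, 2092.5, 936.6, 1467.1) = 936.6 kN → net-section rupture.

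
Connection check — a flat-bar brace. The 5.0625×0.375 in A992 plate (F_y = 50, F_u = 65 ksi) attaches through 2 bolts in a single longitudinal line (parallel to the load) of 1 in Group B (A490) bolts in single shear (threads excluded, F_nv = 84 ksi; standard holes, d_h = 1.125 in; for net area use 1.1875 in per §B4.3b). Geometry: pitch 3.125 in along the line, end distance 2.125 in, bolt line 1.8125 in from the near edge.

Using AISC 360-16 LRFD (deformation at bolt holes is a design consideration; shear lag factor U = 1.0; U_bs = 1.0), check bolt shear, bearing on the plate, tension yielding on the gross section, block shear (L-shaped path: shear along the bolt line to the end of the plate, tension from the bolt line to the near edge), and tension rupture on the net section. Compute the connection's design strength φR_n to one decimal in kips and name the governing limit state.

Bolt shear: A_b = π(1)²/4 = 0.7854 in². φR_n = 0.75 × 84 × 0.7854 × 2 × 1 = 99.0 kips.
Bearing (0.375 in plate, F_u = 65 ksi): end bolts L_c = 2.125 − 1.125/2 = 1.5625, R_n = min(1.2×1.5625×0.375×65, 2.4×1×0.375×65) = 45.703 kips/bolt; interior L_c = 3.125 − 1.125 = 2, R_n = 58.5 kips/bolt. φR_n = 0.75 × (1×45.703 + 1×58.5) = 78.2 kips.
Tension yield (gross): A_g = 5.0625×0.375 = 1.8984 in². φR_n = 0.90 × 50 × 1.8984 = 85.4 kips.
Block shear: shear path 1×[2.125+1×3.125] = 1×5.25 in, A_gv = 1.9688, A_nv = 1×(5.25 − 1.5×1.1875)×0.375 = 1.3008 in²; tension to near edge: (1.8125 − 0.5×1.1875)×0.375 = 0.45703 in². R_n = min(0.6×65×1.3008, 0.6×50×1.9688) + 1.0×65×0.45703 = min(50.731, 59.064) + 29.707 = 80.438 kips. φR_n = 0.75 × 80.438 = 60.3 kips.
Tension rupture (net): A_n = (5.0625 − 1×1.1875)×0.375 = 1.4531 in² (U = 1.0, A_e = A_n). φR_n = 0.75 × 65 × 1.4531 = 70.8 kips.
Governing: min(99.0, 78.2, 85.4, 60.3, 70.8) = 60.3 kips → block shear.

60.3 kips (block shear governs)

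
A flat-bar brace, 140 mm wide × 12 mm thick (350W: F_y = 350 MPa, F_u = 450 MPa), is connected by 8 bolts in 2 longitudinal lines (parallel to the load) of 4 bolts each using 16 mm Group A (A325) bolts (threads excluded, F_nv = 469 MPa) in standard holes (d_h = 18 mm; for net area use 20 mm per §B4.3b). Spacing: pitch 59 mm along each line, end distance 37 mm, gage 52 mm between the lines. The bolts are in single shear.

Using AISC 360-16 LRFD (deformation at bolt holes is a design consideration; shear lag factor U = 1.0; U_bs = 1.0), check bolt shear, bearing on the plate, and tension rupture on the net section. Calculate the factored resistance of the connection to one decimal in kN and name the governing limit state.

405.0 kN (net-section rupture governs)

Bolt shear: A_b = π(16)²/4 = 201.06 mm². φR_n = 0.75 × 469 × 201.06 × 8 × 1 = 565.8 kN.
Bearing (12 mm plate, F_u = 450 MPa): end bolts L_c = 37 − 18/2 = 28, R_n = min(1.2×28×12×450, 2.4×16×12×450) = 181.44 kN/bolt; interior L_c = 59 − 18 = 41, R_n = 207.36 kN/bolt. φR_n = 0.75 × (2×181.44 + 6×207.36) = 1205.3 kN.
Tension rupture (net): A_n = (140 − 2×20)×12 = 1200 mm² (U = 1.0, A_e = A_n). φR_n = 0.75 × 450 × 1200 = 405.0 kN.
Governing: min(565.8, 1205.3, 405.0) = 405.0 kN → net-section rupture.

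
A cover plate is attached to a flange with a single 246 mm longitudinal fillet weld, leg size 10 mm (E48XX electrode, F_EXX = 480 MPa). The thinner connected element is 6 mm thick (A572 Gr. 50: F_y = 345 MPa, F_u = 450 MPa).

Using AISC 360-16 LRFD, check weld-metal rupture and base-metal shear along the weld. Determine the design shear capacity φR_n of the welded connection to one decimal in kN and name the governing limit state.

Weld metal: throat = 0.707×10 = 7.07 mm, L = 246 mm. φR_n = 0.75 × 0.6 × 480 × 7.07 × 246 = 375.7 kN.
Base metal shear (6 mm plate): yield φR_n = 1.0×0.6×345×6×246 = 305.5 kN; rupture φR_n = 0.75×0.6×450×6×246 = 298.9 kN; take 298.9 kN (rupture).
Governing: min(375.7, 298.9) = 298.9 kN → base-metal shear.

298.9 kN (base-metal shear governs)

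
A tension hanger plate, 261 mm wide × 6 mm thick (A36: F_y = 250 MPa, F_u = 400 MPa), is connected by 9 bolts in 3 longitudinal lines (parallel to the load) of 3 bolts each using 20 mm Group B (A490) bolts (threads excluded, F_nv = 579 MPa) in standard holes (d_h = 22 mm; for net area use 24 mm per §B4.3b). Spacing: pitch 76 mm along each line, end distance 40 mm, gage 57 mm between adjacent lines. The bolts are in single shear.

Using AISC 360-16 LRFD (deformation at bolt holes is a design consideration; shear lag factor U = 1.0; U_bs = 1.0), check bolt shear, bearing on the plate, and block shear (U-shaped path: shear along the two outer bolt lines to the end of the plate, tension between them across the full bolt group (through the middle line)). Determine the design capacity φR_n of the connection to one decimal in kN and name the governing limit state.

Bolt shear: A_b = π(20)²/4 = 314.16 mm². φR_n = 0.75 × 579 × 314.16 × 9 × 1 = 1227.8 kN.
Bearing (6 mm plate, F_u = 400 MPa): end bolts L_c = 40 − 22/2 = 29, R_n = min(1.2×29×6×400, 2.4×20×6×400) = 83.52 kN/bolt; interior L_c = 76 − 22 = 54, R_n = 115.2 kN/bolt. φR_n = 0.75 × (3×83.52 + 6×115.2) = 706.3 kN.
Block shear: shear path 2×[40+2×76] = 2×192 mm, A_gv = 2304, A_nv = 2×(192 − 2.5×24)×6 = 1584 mm²; tension across gage: (114 − 2×24)×6 = 396 mm². R_n = min(0.6×400×1584, 0.6×250×2304) + 1.0×400×396 = min(380.16, 345.6) + 158.4 = 504 kN. φR_n = 0.75 × 504 = 378.0 kN.
Governing: min(1227.8, 706.3, 378.0) = 378.0 kN → block shear.

378.0 kN (block shear governs)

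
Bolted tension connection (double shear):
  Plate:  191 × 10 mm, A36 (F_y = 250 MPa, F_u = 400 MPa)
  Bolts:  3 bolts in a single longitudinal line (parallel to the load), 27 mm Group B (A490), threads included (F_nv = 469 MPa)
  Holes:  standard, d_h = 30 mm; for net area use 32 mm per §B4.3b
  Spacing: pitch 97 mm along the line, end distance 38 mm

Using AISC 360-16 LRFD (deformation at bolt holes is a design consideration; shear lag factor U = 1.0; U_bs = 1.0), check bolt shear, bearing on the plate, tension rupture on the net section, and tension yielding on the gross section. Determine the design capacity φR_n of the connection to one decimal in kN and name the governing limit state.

Bolt shear: A_b = π(27)²/4 = 572.56 mm². φR_n = 0.75 × 469 × 572.56 × 3 × 2 = 1208.4 kN.
Bearing (10 mm plate, F_u = 400 MPa): end bolts L_c = 38 − 30/2 = 23, R_n = min(1.2×23×10×400, 2.4×27×10×400) = 110.4 kN/bolt; interior L_c = 97 − 30 = 67, R_n = 259.2 kN/bolt. φR_n = 0.75 × (1×110.4 + 2×259.2) = 471.6 kN.
Tension rupture (net): A_n = (191 − 1×32)×10 = 1590 mm² (U = 1.0, A_e = A_n). φR_n = 0.75 × 400 × 1590 = 477.0 kN.
Tension yield (gross): A_g = 191×10 = 1910 mm². φR_n = 0.90 × 250 × 1910 = 429.8 kN.
Governing: min(1208.4, 471.6, 477.0, 429.8) = 429.8 kN → gross-section yield.

429.8 kN (gross-section yield governs)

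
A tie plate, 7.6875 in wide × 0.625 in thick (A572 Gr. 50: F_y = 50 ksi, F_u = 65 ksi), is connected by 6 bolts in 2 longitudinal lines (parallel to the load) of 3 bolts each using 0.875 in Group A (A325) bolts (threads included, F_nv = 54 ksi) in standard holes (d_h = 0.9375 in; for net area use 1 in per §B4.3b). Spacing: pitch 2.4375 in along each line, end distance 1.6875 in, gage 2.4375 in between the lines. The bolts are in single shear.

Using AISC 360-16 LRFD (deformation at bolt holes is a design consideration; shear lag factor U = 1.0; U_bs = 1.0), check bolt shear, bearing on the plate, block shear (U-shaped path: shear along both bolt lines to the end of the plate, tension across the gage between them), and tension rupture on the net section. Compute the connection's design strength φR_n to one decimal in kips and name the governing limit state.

Bolt shear: A_b = π(0.875)²/4 = 0.60132 in². φR_n = 0.75 × 54 × 0.60132 × 6 × 1 = 146.1 kips.
Bearing (0.625 in plate, F_u = 65 ksi): end bolts L_c = 1.6875 − 0.9375/2 = 1.21875, R_n = min(1.2×1.21875×0.625×65, 2.4×0.875×0.625×65) = 59.414 kips/bolt; interior L_c = 2.4375 − 0.9375 = 1.5, R_n = 73.125 kips/bolt. φR_n = 0.75 × (2×59.414 + 4×73.125) = 308.5 kips.
Block shear: shear path 2×[1.6875+2×2.4375] = 2×6.5625 in, A_gv = 8.2031, A_nv = 2×(6.5625 − 2.5×1)×0.625 = 5.0781 in²; tension across gage: (2.4375 − 1×1)×0.625 = 0.89844 in². R_n = min(0.6×65×5.0781, 0.6×50×8.2031) + 1.0×65×0.89844 = min(198.05, 246.09) + 58.399 = 256.45 kips. φR_n = 0.75 × 256.45 = 192.3 kips.
Tension rupture (net): A_n = (7.6875 − 2×1)×0.625 = 3.5547 in² (U = 1.0, A_e = A_n). φR_n = 0.75 × 65 × 3.5547 = 173.3 kips.
Governing: min(146.1, 308.5, 192.3, 173.3) = 146.1 kips → bolt shear.

146.1 kips (bolt shear governs)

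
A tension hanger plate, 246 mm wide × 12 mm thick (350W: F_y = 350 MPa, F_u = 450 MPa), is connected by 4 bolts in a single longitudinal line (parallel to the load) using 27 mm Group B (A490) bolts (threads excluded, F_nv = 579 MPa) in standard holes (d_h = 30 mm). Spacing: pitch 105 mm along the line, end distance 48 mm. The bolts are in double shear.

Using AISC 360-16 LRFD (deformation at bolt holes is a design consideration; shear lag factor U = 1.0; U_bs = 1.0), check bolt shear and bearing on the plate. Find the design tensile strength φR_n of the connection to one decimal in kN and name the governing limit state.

947.7 kN (bearing governs)

Bolt shear: A_b = π(27)²/4 = 572.56 mm². φR_n = 0.75 × 579 × 572.56 × 4 × 2 = 1989.1 kN.
Bearing (12 mm plate, F_u = 450 MPa): end bolts L_c = 48 − 30/2 = 33, R_n = min(1.2×33×12×450, 2.4×27×12×450) = 213.84 kN/bolt; interior L_c = 105 − 30 = 75, R_n = 349.92 kN/bolt. φR_n = 0.75 × (1×213.84 + 3×349.92) = 947.7 kN.
Governing: min(1989.1, 947.7) = 947.7 kN → bearing.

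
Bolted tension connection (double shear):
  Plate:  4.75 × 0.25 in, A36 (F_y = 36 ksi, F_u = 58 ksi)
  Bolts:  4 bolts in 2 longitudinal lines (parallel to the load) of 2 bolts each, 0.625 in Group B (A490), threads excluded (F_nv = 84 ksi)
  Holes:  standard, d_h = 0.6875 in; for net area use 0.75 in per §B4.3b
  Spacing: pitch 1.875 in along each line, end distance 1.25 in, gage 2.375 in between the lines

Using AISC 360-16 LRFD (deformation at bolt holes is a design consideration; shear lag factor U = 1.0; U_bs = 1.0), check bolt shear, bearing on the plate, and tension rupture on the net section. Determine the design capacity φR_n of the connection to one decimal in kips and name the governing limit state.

35.3 kips (net-section rupture governs)

Bolt shear: A_b = π(0.625)²/4 = 0.3068 in². φR_n = 0.75 × 84 × 0.3068 × 4 × 2 = 154.6 kips.
Bearing (0.25 in plate, F_u = 58 ksi): end bolts L_c = 1.25 − 0.6875/2 = 0.90625, R_n = min(1.2×0.90625×0.25×58, 2.4×0.625×0.25×58) = 15.769 kips/bolt; interior L_c = 1.875 − 0.6875 = 1.1875, R_n = 20.663 kips/bolt. φR_n = 0.75 × (2×15.769 + 2×20.663) = 54.6 kips.
Tension rupture (net): A_n = (4.75 − 2×0.75)×0.25 = 0.8125 in² (U = 1.0, A_e = A_n). φR_n = 0.75 × 58 × 0.8125 = 35.3 kips.
Governing: min(154.6, 54.6, 35.3) = 35.3 kips → net-section rupture.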